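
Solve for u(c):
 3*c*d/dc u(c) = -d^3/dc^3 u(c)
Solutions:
 u(c) = C1 + Integral(C2*airyai(-3^(1/3)*c) + C3*airybi(-3^(1/3)*c), c)


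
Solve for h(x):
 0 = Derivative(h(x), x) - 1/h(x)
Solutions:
 h(x) = -sqrt(C1 + 2*x)
 h(x) = sqrt(C1 + 2*x)


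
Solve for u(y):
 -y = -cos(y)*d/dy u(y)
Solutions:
 u(y) = C1 + Integral(y/cos(y), y)


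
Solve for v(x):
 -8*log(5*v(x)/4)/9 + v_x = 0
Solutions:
 9*Integral(1/(-log(_y) - log(5) + 2*log(2)), (_y, v(x)))/8 = C1 - x


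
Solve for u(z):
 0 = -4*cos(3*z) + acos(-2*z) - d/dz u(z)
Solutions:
 u(z) = C1 + z*acos(-2*z) + sqrt(1 - 4*z^2)/2 - 4*sin(3*z)/3


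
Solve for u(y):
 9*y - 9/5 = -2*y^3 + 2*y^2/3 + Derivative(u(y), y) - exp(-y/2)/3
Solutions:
 u(y) = C1 + y^4/2 - 2*y^3/9 + 9*y^2/2 - 9*y/5 - 2*exp(-y/2)/3


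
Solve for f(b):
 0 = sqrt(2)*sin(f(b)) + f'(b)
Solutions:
 f(b) = -acos((-C1 - exp(2*sqrt(2)*b))/(C1 - exp(2*sqrt(2)*b))) + 2*pi
 f(b) = acos((-C1 - exp(2*sqrt(2)*b))/(C1 - exp(2*sqrt(2)*b)))


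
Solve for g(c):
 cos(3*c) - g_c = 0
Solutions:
 g(c) = C1 + sin(3*c)/3


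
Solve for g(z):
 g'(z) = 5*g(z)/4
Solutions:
 g(z) = C1*exp(5*z/4)


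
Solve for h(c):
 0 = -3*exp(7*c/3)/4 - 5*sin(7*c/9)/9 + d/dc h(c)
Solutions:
 h(c) = C1 + 9*exp(7*c/3)/28 - 5*cos(7*c/9)/7


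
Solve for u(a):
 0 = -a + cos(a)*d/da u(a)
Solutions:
 u(a) = C1 + Integral(a/cos(a), a)


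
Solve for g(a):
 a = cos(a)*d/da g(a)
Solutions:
 g(a) = C1 + Integral(a/cos(a), a)


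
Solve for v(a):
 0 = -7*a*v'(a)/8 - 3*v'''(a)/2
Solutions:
 v(a) = C1 + Integral(C2*airyai(-126^(1/3)*a/6) + C3*airybi(-126^(1/3)*a/6), a)


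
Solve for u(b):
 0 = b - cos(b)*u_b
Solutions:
 u(b) = C1 + Integral(b/cos(b), b)


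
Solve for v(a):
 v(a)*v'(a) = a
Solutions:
 v(a) = -sqrt(C1 + a^2)
 v(a) = sqrt(C1 + a^2)


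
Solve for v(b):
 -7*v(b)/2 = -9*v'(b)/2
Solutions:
 v(b) = C1*exp(7*b/9)


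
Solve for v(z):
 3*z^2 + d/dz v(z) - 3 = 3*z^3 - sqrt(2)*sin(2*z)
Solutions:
 v(z) = C1 + 3*z^4/4 - z^3 + 3*z + sqrt(2)*cos(2*z)/2


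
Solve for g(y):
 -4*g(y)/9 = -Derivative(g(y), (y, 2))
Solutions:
 g(y) = C1*exp(-2*y/3) + C2*exp(2*y/3)


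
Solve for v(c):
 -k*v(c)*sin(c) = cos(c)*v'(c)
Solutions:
 v(c) = C1*exp(k*log(cos(c)))


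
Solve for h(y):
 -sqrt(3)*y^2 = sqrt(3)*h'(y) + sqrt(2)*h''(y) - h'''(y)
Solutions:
 h(y) = C1 + C2*exp(sqrt(2)*y*(1 - sqrt(1 + 2*sqrt(3)))/2) + C3*exp(sqrt(2)*y*(1 + sqrt(1 + 2*sqrt(3)))/2) - y^3/3 + sqrt(6)*y^2/3 - 4*y/3 - 2*sqrt(3)*y/3


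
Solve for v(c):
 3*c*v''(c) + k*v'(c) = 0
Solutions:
 v(c) = C1 + c^(1 - re(k)/3)*(C2*sin(log(c)*Abs(im(k))/3) + C3*cos(log(c)*im(k)/3))


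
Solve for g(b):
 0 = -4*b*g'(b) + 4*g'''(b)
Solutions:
 g(b) = C1 + Integral(C2*airyai(b) + C3*airybi(b), b)


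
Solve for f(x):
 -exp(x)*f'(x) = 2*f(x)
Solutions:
 f(x) = C1*exp(2*exp(-x))


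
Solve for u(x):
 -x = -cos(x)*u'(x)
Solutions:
 u(x) = C1 + Integral(x/cos(x), x)


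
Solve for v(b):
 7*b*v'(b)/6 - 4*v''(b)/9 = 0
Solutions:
 v(b) = C1 + C2*erfi(sqrt(21)*b/4)


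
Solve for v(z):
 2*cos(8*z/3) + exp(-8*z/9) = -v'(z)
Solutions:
 v(z) = C1 - 3*sin(8*z/3)/4 + 9*exp(-8*z/9)/8


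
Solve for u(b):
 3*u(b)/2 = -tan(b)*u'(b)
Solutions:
 u(b) = C1/sin(b)^(3/2)


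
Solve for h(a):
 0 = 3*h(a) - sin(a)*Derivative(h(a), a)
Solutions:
 h(a) = C1*(cos(a) - 1)^(3/2)/(cos(a) + 1)^(3/2)


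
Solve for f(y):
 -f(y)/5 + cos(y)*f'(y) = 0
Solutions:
 f(y) = C1*(sin(y) + 1)^(1/10)/(sin(y) - 1)^(1/10)


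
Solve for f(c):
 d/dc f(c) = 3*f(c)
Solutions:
 f(c) = C1*exp(3*c)


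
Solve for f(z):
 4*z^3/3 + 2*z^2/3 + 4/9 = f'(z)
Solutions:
 f(z) = C1 + z^4/3 + 2*z^3/9 + 4*z/9


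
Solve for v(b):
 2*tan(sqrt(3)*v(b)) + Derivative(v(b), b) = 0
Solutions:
 v(b) = sqrt(3)*(pi - asin(C1*exp(-2*sqrt(3)*b)))/3
 v(b) = sqrt(3)*asin(C1*exp(-2*sqrt(3)*b))/3


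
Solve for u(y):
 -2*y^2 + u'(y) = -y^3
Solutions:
 u(y) = C1 - y^4/4 + 2*y^3/3


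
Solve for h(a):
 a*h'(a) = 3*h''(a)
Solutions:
 h(a) = C1 + C2*erfi(sqrt(6)*a/6)


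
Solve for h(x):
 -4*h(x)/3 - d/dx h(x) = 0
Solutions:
 h(x) = C1*exp(-4*x/3)


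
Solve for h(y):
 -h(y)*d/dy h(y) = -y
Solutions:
 h(y) = -sqrt(C1 + y^2)
 h(y) = sqrt(C1 + y^2)


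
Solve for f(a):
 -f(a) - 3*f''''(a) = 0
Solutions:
 f(a) = (C1*sin(sqrt(2)*3^(3/4)*a/6) + C2*cos(sqrt(2)*3^(3/4)*a/6))*exp(-sqrt(2)*3^(3/4)*a/6) + (C3*sin(sqrt(2)*3^(3/4)*a/6) + C4*cos(sqrt(2)*3^(3/4)*a/6))*exp(sqrt(2)*3^(3/4)*a/6)


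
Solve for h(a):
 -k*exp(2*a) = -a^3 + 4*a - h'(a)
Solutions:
 h(a) = C1 - a^4/4 + 2*a^2 + k*exp(2*a)/2


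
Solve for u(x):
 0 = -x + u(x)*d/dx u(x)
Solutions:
 u(x) = -sqrt(C1 + x^2)
 u(x) = sqrt(C1 + x^2)


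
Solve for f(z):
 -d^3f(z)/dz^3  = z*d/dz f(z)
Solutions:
 f(z) = C1 + Integral(C2*airyai(-z) + C3*airybi(-z), z)


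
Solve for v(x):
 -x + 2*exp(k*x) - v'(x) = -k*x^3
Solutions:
 v(x) = C1 + k*x^4/4 - x^2/2 + 2*exp(k*x)/k


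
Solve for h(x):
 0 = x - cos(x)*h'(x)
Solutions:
 h(x) = C1 + Integral(x/cos(x), x)


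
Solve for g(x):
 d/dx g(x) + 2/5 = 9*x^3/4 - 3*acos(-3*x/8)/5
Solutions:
 g(x) = C1 + 9*x^4/16 - 3*x*acos(-3*x/8)/5 - 2*x/5 - sqrt(64 - 9*x^2)/5


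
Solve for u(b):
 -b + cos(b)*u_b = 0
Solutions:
 u(b) = C1 + Integral(b/cos(b), b)


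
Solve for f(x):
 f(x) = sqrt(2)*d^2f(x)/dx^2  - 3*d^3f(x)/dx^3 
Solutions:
 f(x) = C1*exp(x*(4*2^(1/3)/(-4*sqrt(2) + sqrt(-32 + (243 - 4*sqrt(2))^2) + 243)^(1/3) + 4*sqrt(2) + 2^(2/3)*(-4*sqrt(2) + sqrt(-32 + (243 - 4*sqrt(2))^2) + 243)^(1/3))/36)*sin(2^(1/3)*sqrt(3)*x*(-2^(1/3)*(-4*sqrt(2) + 27*sqrt(-32/729 + (9 - 4*sqrt(2)/27)^2) + 243)^(1/3) + 4/(-4*sqrt(2) + 27*sqrt(-32/729 + (9 - 4*sqrt(2)/27)^2) + 243)^(1/3))/36) + C2*exp(x*(4*2^(1/3)/(-4*sqrt(2) + sqrt(-32 + (243 - 4*sqrt(2))^2) + 243)^(1/3) + 4*sqrt(2) + 2^(2/3)*(-4*sqrt(2) + sqrt(-32 + (243 - 4*sqrt(2))^2) + 243)^(1/3))/36)*cos(2^(1/3)*sqrt(3)*x*(-2^(1/3)*(-4*sqrt(2) + 27*sqrt(-32/729 + (9 - 4*sqrt(2)/27)^2) + 243)^(1/3) + 4/(-4*sqrt(2) + 27*sqrt(-32/729 + (9 - 4*sqrt(2)/27)^2) + 243)^(1/3))/36) + C3*exp(x*(-2^(2/3)*(-4*sqrt(2) + sqrt(-32 + (243 - 4*sqrt(2))^2) + 243)^(1/3) - 4*2^(1/3)/(-4*sqrt(2) + sqrt(-32 + (243 - 4*sqrt(2))^2) + 243)^(1/3) + 2*sqrt(2))/18)


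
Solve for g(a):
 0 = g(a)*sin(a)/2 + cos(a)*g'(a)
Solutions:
 g(a) = C1*sqrt(cos(a))


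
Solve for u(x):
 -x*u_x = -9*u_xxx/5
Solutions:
 u(x) = C1 + Integral(C2*airyai(15^(1/3)*x/3) + C3*airybi(15^(1/3)*x/3), x)


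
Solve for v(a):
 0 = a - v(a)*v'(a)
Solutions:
 v(a) = -sqrt(C1 + a^2)
 v(a) = sqrt(C1 + a^2)


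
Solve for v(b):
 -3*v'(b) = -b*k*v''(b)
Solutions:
 v(b) = C1 + b^(((re(k) + 3)*re(k) + im(k)^2)/(re(k)^2 + im(k)^2))*(C2*sin(3*log(b)*Abs(im(k))/(re(k)^2 + im(k)^2)) + C3*cos(3*log(b)*im(k)/(re(k)^2 + im(k)^2)))


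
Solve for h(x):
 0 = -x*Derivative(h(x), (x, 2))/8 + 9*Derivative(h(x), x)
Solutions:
 h(x) = C1 + C2*x^73


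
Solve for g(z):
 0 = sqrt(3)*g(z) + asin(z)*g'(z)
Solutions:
 g(z) = C1*exp(-sqrt(3)*Integral(1/asin(z), z))


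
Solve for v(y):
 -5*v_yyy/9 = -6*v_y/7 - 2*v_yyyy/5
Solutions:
 v(y) = C1 + C2*exp(y*(875*5^(2/3)*7^(1/3)/(486*sqrt(192446) + 214321)^(1/3) + 350 + 5^(1/3)*7^(2/3)*(486*sqrt(192446) + 214321)^(1/3))/756)*sin(sqrt(3)*35^(1/3)*y*(-7^(1/3)*(486*sqrt(192446) + 214321)^(1/3) + 875*5^(1/3)/(486*sqrt(192446) + 214321)^(1/3))/756) + C3*exp(y*(875*5^(2/3)*7^(1/3)/(486*sqrt(192446) + 214321)^(1/3) + 350 + 5^(1/3)*7^(2/3)*(486*sqrt(192446) + 214321)^(1/3))/756)*cos(sqrt(3)*35^(1/3)*y*(-7^(1/3)*(486*sqrt(192446) + 214321)^(1/3) + 875*5^(1/3)/(486*sqrt(192446) + 214321)^(1/3))/756) + C4*exp(y*(-5^(1/3)*7^(2/3)*(486*sqrt(192446) + 214321)^(1/3) - 875*5^(2/3)*7^(1/3)/(486*sqrt(192446) + 214321)^(1/3) + 175)/378)


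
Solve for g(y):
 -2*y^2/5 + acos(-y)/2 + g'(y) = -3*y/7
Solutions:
 g(y) = C1 + 2*y^3/15 - 3*y^2/14 - y*acos(-y)/2 - sqrt(1 - y^2)/2


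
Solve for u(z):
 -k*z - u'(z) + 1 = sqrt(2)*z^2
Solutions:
 u(z) = C1 - k*z^2/2 - sqrt(2)*z^3/3 + z


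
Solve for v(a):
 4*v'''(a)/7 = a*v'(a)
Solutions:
 v(a) = C1 + Integral(C2*airyai(14^(1/3)*a/2) + C3*airybi(14^(1/3)*a/2), a)


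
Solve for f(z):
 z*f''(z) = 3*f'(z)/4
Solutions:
 f(z) = C1 + C2*z^(7/4)


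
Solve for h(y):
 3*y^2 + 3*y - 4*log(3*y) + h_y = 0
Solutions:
 h(y) = C1 - y^3 - 3*y^2/2 + 4*y*log(y) - 4*y + y*log(81)


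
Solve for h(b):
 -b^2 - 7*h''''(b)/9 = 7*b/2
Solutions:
 h(b) = C1 + C2*b + C3*b^2 + C4*b^3 - b^6/280 - 3*b^5/80


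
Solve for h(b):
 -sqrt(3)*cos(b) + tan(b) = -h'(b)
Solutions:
 h(b) = C1 + log(cos(b)) + sqrt(3)*sin(b)


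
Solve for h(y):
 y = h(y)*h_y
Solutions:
 h(y) = -sqrt(C1 + y^2)
 h(y) = sqrt(C1 + y^2)


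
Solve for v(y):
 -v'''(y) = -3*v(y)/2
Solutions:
 v(y) = C3*exp(2^(2/3)*3^(1/3)*y/2) + (C1*sin(2^(2/3)*3^(5/6)*y/4) + C2*cos(2^(2/3)*3^(5/6)*y/4))*exp(-2^(2/3)*3^(1/3)*y/4)


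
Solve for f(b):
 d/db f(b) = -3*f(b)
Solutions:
 f(b) = C1*exp(-3*b)


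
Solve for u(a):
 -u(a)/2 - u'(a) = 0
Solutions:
 u(a) = C1*exp(-a/2)


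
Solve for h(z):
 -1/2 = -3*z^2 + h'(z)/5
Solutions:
 h(z) = C1 + 5*z^3 - 5*z/2


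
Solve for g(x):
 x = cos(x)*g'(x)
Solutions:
 g(x) = C1 + Integral(x/cos(x), x)


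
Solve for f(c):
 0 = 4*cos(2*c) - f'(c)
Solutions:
 f(c) = C1 + 2*sin(2*c)


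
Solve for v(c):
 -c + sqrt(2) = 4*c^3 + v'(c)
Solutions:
 v(c) = C1 - c^4 - c^2/2 + sqrt(2)*c


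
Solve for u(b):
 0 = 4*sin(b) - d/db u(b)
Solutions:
 u(b) = C1 - 4*cos(b)


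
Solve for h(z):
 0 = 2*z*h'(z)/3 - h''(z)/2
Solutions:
 h(z) = C1 + C2*erfi(sqrt(6)*z/3)


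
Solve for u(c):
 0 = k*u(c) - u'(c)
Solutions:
 u(c) = C1*exp(c*k)


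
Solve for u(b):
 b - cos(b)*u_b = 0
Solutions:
 u(b) = C1 + Integral(b/cos(b), b)


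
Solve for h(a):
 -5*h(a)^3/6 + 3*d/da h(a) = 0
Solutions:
 h(a) = -3*sqrt(-1/(C1 + 5*a))
 h(a) = 3*sqrt(-1/(C1 + 5*a))


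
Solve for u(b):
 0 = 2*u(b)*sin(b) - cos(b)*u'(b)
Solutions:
 u(b) = C1/cos(b)^2


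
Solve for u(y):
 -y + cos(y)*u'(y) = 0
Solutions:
 u(y) = C1 + Integral(y/cos(y), y)


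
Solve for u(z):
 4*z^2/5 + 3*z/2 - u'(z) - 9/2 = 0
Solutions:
 u(z) = C1 + 4*z^3/15 + 3*z^2/4 - 9*z/2


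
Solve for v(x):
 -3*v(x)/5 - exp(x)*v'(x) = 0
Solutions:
 v(x) = C1*exp(3*exp(-x)/5)


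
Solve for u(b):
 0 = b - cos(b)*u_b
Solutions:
 u(b) = C1 + Integral(b/cos(b), b)


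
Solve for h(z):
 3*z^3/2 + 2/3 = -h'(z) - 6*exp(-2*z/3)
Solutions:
 h(z) = C1 - 3*z^4/8 - 2*z/3 + 9*exp(-2*z/3)


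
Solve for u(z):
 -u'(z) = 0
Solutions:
 u(z) = C1


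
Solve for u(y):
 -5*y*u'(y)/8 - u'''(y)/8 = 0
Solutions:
 u(y) = C1 + Integral(C2*airyai(-5^(1/3)*y) + C3*airybi(-5^(1/3)*y), y)


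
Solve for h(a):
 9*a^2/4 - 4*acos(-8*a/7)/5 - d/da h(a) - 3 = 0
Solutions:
 h(a) = C1 + 3*a^3/4 - 4*a*acos(-8*a/7)/5 - 3*a - sqrt(49 - 64*a^2)/10


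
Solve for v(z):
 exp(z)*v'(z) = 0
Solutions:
 v(z) = C1


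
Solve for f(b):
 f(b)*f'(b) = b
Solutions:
 f(b) = -sqrt(C1 + b^2)
 f(b) = sqrt(C1 + b^2)


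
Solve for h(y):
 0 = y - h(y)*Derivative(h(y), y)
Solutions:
 h(y) = -sqrt(C1 + y^2)
 h(y) = sqrt(C1 + y^2)


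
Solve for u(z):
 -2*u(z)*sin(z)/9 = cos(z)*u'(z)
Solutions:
 u(z) = C1*cos(z)^(2/9)


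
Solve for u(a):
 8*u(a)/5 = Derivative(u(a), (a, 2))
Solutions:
 u(a) = C1*exp(-2*sqrt(10)*a/5) + C2*exp(2*sqrt(10)*a/5)


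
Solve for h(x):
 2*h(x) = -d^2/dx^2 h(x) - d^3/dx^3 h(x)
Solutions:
 h(x) = C1*exp(x*(-2 + (3*sqrt(87) + 28)^(-1/3) + (3*sqrt(87) + 28)^(1/3))/6)*sin(sqrt(3)*x*(-(3*sqrt(87) + 28)^(1/3) + (3*sqrt(87) + 28)^(-1/3))/6) + C2*exp(x*(-2 + (3*sqrt(87) + 28)^(-1/3) + (3*sqrt(87) + 28)^(1/3))/6)*cos(sqrt(3)*x*(-(3*sqrt(87) + 28)^(1/3) + (3*sqrt(87) + 28)^(-1/3))/6) + C3*exp(-x*((3*sqrt(87) + 28)^(-1/3) + 1 + (3*sqrt(87) + 28)^(1/3))/3)


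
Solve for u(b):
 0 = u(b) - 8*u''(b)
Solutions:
 u(b) = C1*exp(-sqrt(2)*b/4) + C2*exp(sqrt(2)*b/4)


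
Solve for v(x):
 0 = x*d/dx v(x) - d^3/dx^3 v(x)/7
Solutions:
 v(x) = C1 + Integral(C2*airyai(7^(1/3)*x) + C3*airybi(7^(1/3)*x), x)


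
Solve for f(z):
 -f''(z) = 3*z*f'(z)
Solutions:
 f(z) = C1 + C2*erf(sqrt(6)*z/2)


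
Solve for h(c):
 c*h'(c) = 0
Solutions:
 h(c) = C1


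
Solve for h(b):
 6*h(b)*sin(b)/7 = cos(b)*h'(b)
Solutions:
 h(b) = C1/cos(b)^(6/7)


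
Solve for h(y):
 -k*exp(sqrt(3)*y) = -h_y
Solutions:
 h(y) = C1 + sqrt(3)*k*exp(sqrt(3)*y)/3


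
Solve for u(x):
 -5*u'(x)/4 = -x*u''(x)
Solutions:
 u(x) = C1 + C2*x^(9/4)


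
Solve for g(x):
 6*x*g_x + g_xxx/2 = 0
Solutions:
 g(x) = C1 + Integral(C2*airyai(-12^(1/3)*x) + C3*airybi(-12^(1/3)*x), x)


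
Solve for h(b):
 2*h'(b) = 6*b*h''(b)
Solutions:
 h(b) = C1 + C2*b^(4/3)


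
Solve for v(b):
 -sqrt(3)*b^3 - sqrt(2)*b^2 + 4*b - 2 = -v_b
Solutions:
 v(b) = C1 + sqrt(3)*b^4/4 + sqrt(2)*b^3/3 - 2*b^2 + 2*b


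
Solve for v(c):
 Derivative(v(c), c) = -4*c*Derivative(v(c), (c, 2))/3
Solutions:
 v(c) = C1 + C2*c^(1/4)


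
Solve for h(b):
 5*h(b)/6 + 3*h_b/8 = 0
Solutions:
 h(b) = C1*exp(-20*b/9)


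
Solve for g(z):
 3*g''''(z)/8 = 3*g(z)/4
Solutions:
 g(z) = C1*exp(-2^(1/4)*z) + C2*exp(2^(1/4)*z) + C3*sin(2^(1/4)*z) + C4*cos(2^(1/4)*z)


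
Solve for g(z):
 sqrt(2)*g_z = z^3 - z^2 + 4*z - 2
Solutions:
 g(z) = C1 + sqrt(2)*z^4/8 - sqrt(2)*z^3/6 + sqrt(2)*z^2 - sqrt(2)*z


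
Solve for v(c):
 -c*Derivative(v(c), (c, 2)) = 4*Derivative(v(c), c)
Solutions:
 v(c) = C1 + C2/c^3


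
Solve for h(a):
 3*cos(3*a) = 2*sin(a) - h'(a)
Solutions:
 h(a) = C1 - sin(3*a) - 2*cos(a)


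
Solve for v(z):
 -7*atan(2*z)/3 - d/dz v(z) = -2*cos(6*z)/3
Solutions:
 v(z) = C1 - 7*z*atan(2*z)/3 + 7*log(4*z^2 + 1)/12 + sin(6*z)/9


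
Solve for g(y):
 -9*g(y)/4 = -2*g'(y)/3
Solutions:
 g(y) = C1*exp(27*y/8)


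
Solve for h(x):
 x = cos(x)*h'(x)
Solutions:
 h(x) = C1 + Integral(x/cos(x), x)


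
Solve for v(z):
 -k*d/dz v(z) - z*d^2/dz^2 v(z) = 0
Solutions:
 v(z) = C1 + z^(1 - re(k))*(C2*sin(log(z)*Abs(im(k))) + C3*cos(log(z)*im(k)))


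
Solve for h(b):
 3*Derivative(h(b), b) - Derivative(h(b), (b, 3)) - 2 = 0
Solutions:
 h(b) = C1 + C2*exp(-sqrt(3)*b) + C3*exp(sqrt(3)*b) + 2*b/3


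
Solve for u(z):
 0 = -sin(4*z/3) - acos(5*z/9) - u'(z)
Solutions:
 u(z) = C1 - z*acos(5*z/9) + sqrt(81 - 25*z^2)/5 + 3*cos(4*z/3)/4


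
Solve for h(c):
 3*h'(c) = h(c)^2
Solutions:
 h(c) = -3/(C1 + c)


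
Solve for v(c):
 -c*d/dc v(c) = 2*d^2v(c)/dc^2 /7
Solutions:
 v(c) = C1 + C2*erf(sqrt(7)*c/2)


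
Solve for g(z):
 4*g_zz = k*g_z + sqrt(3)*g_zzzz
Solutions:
 g(z) = C1 + C2*exp(-z*(2^(2/3)*3^(1/6)*(9*k + sqrt(81*k^2 - 256*sqrt(3)))^(1/3) + 8*6^(1/3)/(9*k + sqrt(81*k^2 - 256*sqrt(3)))^(1/3))/6) + C3*exp(z*(2^(2/3)*3^(1/6)*(9*k + sqrt(81*k^2 - 256*sqrt(3)))^(1/3) - 6^(2/3)*I*(9*k + sqrt(81*k^2 - 256*sqrt(3)))^(1/3) - 64*sqrt(3)/((9*k + sqrt(81*k^2 - 256*sqrt(3)))^(1/3)*(-2^(2/3)*3^(1/6) + 6^(2/3)*I)))/12) + C4*exp(z*(2^(2/3)*3^(1/6)*(9*k + sqrt(81*k^2 - 256*sqrt(3)))^(1/3) + 6^(2/3)*I*(9*k + sqrt(81*k^2 - 256*sqrt(3)))^(1/3) + 64*sqrt(3)/((9*k + sqrt(81*k^2 - 256*sqrt(3)))^(1/3)*(2^(2/3)*3^(1/6) + 6^(2/3)*I)))/12)


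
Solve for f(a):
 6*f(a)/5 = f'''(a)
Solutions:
 f(a) = C3*exp(5^(2/3)*6^(1/3)*a/5) + (C1*sin(2^(1/3)*3^(5/6)*5^(2/3)*a/10) + C2*cos(2^(1/3)*3^(5/6)*5^(2/3)*a/10))*exp(-5^(2/3)*6^(1/3)*a/10)


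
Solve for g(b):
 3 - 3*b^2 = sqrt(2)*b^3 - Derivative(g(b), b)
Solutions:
 g(b) = C1 + sqrt(2)*b^4/4 + b^3 - 3*b


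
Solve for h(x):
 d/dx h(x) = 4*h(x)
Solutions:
 h(x) = C1*exp(4*x)


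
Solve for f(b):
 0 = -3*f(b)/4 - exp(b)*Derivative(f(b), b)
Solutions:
 f(b) = C1*exp(3*exp(-b)/4)


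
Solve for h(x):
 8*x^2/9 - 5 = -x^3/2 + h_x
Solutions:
 h(x) = C1 + x^4/8 + 8*x^3/27 - 5*x


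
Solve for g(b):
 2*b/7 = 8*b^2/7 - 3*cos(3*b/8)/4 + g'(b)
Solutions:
 g(b) = C1 - 8*b^3/21 + b^2/7 + 2*sin(3*b/8)


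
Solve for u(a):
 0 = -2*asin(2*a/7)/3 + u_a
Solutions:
 u(a) = C1 + 2*a*asin(2*a/7)/3 + sqrt(49 - 4*a^2)/3


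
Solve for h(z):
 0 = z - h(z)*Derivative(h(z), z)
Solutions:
 h(z) = -sqrt(C1 + z^2)
 h(z) = sqrt(C1 + z^2)


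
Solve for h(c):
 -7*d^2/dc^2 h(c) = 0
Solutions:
 h(c) = C1 + C2*c


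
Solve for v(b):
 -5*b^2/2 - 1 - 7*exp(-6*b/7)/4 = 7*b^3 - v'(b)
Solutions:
 v(b) = C1 + 7*b^4/4 + 5*b^3/6 + b - 49*exp(-6*b/7)/24


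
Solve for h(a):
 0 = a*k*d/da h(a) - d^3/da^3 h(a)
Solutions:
 h(a) = C1 + Integral(C2*airyai(a*k^(1/3)) + C3*airybi(a*k^(1/3)), a)


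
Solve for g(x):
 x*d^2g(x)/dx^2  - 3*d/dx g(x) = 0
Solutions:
 g(x) = C1 + C2*x^4


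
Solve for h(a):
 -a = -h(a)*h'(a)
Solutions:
 h(a) = -sqrt(C1 + a^2)
 h(a) = sqrt(C1 + a^2)


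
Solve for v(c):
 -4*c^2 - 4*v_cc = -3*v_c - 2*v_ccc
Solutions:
 v(c) = C1 + 4*c^3/9 + 16*c^2/9 + 80*c/27 + (C2*sin(sqrt(2)*c/2) + C3*cos(sqrt(2)*c/2))*exp(c)


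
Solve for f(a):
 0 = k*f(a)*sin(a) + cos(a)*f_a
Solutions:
 f(a) = C1*exp(k*log(cos(a)))


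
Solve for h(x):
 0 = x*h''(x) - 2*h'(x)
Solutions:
 h(x) = C1 + C2*x^3


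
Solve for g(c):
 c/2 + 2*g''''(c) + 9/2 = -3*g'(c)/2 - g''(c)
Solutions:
 g(c) = C1 + C2*exp(-3^(1/3)*c*(-(27 + sqrt(753))^(1/3) + 2*3^(1/3)/(27 + sqrt(753))^(1/3))/12)*sin(3^(1/6)*c*(6/(27 + sqrt(753))^(1/3) + 3^(2/3)*(27 + sqrt(753))^(1/3))/12) + C3*exp(-3^(1/3)*c*(-(27 + sqrt(753))^(1/3) + 2*3^(1/3)/(27 + sqrt(753))^(1/3))/12)*cos(3^(1/6)*c*(6/(27 + sqrt(753))^(1/3) + 3^(2/3)*(27 + sqrt(753))^(1/3))/12) + C4*exp(3^(1/3)*c*(-(27 + sqrt(753))^(1/3) + 2*3^(1/3)/(27 + sqrt(753))^(1/3))/6) - c^2/6 - 25*c/9


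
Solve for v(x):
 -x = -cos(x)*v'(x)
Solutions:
 v(x) = C1 + Integral(x/cos(x), x)


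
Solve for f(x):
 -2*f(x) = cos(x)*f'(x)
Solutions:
 f(x) = C1*(sin(x) - 1)/(sin(x) + 1)


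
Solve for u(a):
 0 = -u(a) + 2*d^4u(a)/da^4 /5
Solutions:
 u(a) = C1*exp(-2^(3/4)*5^(1/4)*a/2) + C2*exp(2^(3/4)*5^(1/4)*a/2) + C3*sin(2^(3/4)*5^(1/4)*a/2) + C4*cos(2^(3/4)*5^(1/4)*a/2)


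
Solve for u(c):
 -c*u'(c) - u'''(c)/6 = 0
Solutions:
 u(c) = C1 + Integral(C2*airyai(-6^(1/3)*c) + C3*airybi(-6^(1/3)*c), c)


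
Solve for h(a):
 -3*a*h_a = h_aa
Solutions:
 h(a) = C1 + C2*erf(sqrt(6)*a/2)


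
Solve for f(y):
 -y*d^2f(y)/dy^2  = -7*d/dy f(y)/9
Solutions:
 f(y) = C1 + C2*y^(16/9)


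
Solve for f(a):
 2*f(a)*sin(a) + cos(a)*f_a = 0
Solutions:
 f(a) = C1*cos(a)^2


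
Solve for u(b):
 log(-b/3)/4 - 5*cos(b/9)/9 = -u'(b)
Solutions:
 u(b) = C1 - b*log(-b)/4 + b/4 + b*log(3)/4 + 5*sin(b/9)


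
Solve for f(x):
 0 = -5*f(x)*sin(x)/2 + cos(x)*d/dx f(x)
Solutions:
 f(x) = C1/cos(x)^(5/2)


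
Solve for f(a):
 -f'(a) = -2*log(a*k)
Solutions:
 f(a) = C1 + 2*a*log(a*k) - 2*a


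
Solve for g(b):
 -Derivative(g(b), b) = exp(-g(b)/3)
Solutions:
 g(b) = 3*log(C1 - b/3)


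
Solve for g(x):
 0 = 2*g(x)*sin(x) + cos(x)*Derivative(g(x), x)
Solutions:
 g(x) = C1*cos(x)^2


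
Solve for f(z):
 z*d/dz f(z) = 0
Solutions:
 f(z) = C1


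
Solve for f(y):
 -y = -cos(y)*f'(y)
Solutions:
 f(y) = C1 + Integral(y/cos(y), y)


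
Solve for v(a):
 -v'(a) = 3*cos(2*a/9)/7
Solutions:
 v(a) = C1 - 27*sin(2*a/9)/14


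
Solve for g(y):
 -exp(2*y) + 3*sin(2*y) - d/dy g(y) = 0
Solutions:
 g(y) = C1 - exp(2*y)/2 - 3*cos(2*y)/2


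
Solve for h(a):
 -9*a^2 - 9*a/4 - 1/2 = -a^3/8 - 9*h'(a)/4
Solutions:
 h(a) = C1 - a^4/72 + 4*a^3/3 + a^2/2 + 2*a/9


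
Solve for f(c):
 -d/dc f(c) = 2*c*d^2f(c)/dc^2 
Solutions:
 f(c) = C1 + C2*sqrt(c)


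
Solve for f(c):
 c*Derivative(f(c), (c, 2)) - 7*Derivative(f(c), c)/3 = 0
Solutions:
 f(c) = C1 + C2*c^(10/3)


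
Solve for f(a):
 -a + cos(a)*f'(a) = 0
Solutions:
 f(a) = C1 + Integral(a/cos(a), a)


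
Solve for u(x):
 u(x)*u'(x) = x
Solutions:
 u(x) = -sqrt(C1 + x^2)
 u(x) = sqrt(C1 + x^2)


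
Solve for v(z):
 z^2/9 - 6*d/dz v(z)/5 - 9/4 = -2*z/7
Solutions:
 v(z) = C1 + 5*z^3/162 + 5*z^2/42 - 15*z/8


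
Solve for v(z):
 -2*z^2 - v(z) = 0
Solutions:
 v(z) = -2*z^2


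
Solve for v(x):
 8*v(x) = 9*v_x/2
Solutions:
 v(x) = C1*exp(16*x/9)


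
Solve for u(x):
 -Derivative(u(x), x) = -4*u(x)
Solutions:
 u(x) = C1*exp(4*x)


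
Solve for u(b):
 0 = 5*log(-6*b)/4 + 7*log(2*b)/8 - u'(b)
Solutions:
 u(b) = C1 + 17*b*log(b)/8 + b*(-17 + 7*log(2) + 10*log(6) + 10*I*pi)/8


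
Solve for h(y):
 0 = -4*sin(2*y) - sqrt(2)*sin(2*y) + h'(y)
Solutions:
 h(y) = C1 - 2*cos(2*y) - sqrt(2)*cos(2*y)/2


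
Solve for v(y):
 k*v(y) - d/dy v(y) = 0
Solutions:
 v(y) = C1*exp(k*y)


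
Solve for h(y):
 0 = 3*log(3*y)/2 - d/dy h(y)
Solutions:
 h(y) = C1 + 3*y*log(y)/2 - 3*y/2 + 3*y*log(3)/2


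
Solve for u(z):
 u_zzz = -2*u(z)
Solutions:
 u(z) = C3*exp(-2^(1/3)*z) + (C1*sin(2^(1/3)*sqrt(3)*z/2) + C2*cos(2^(1/3)*sqrt(3)*z/2))*exp(2^(1/3)*z/2)


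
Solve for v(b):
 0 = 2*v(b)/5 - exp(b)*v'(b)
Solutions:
 v(b) = C1*exp(-2*exp(-b)/5)


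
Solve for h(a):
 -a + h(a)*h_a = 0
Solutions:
 h(a) = -sqrt(C1 + a^2)
 h(a) = sqrt(C1 + a^2)


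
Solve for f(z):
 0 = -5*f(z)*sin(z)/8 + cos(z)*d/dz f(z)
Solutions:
 f(z) = C1/cos(z)^(5/8)


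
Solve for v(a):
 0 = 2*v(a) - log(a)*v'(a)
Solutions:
 v(a) = C1*exp(2*li(a))


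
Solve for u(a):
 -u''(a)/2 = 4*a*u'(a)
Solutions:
 u(a) = C1 + C2*erf(2*a)


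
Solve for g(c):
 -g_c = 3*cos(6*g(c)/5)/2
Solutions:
 3*c/2 - 5*log(sin(6*g(c)/5) - 1)/12 + 5*log(sin(6*g(c)/5) + 1)/12 = C1


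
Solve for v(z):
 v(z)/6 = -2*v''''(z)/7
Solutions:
 v(z) = (C1*sin(3^(3/4)*7^(1/4)*z/6) + C2*cos(3^(3/4)*7^(1/4)*z/6))*exp(-3^(3/4)*7^(1/4)*z/6) + (C3*sin(3^(3/4)*7^(1/4)*z/6) + C4*cos(3^(3/4)*7^(1/4)*z/6))*exp(3^(3/4)*7^(1/4)*z/6)


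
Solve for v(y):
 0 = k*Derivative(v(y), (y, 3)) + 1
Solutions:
 v(y) = C1 + C2*y + C3*y^2 - y^3/(6*k)


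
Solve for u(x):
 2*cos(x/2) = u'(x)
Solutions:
 u(x) = C1 + 4*sin(x/2)


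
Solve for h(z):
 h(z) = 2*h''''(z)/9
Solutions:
 h(z) = C1*exp(-2^(3/4)*sqrt(3)*z/2) + C2*exp(2^(3/4)*sqrt(3)*z/2) + C3*sin(2^(3/4)*sqrt(3)*z/2) + C4*cos(2^(3/4)*sqrt(3)*z/2)


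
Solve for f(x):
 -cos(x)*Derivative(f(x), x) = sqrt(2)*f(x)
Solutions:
 f(x) = C1*(sin(x) - 1)^(sqrt(2)/2)/(sin(x) + 1)^(sqrt(2)/2)


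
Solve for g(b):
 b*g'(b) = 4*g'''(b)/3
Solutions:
 g(b) = C1 + Integral(C2*airyai(6^(1/3)*b/2) + C3*airybi(6^(1/3)*b/2), b)


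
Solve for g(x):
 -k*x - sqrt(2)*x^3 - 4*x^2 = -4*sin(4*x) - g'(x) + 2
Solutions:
 g(x) = C1 + k*x^2/2 + sqrt(2)*x^4/4 + 4*x^3/3 + 2*x + cos(4*x)


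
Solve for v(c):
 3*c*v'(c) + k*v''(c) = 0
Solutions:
 v(c) = C1 + C2*sqrt(k)*erf(sqrt(6)*c*sqrt(1/k)/2)


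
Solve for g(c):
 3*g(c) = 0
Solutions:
 g(c) = 0


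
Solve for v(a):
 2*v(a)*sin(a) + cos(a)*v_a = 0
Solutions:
 v(a) = C1*cos(a)^2


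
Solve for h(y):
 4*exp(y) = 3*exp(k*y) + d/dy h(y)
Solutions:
 h(y) = C1 + 4*exp(y) - 3*exp(k*y)/k


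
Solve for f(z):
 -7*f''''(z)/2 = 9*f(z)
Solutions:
 f(z) = (C1*sin(14^(3/4)*sqrt(3)*z/14) + C2*cos(14^(3/4)*sqrt(3)*z/14))*exp(-14^(3/4)*sqrt(3)*z/14) + (C3*sin(14^(3/4)*sqrt(3)*z/14) + C4*cos(14^(3/4)*sqrt(3)*z/14))*exp(14^(3/4)*sqrt(3)*z/14)


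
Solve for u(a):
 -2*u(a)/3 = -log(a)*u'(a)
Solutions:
 u(a) = C1*exp(2*li(a)/3)


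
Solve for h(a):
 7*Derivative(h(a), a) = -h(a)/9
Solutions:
 h(a) = C1*exp(-a/63)


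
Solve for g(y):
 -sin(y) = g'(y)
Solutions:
 g(y) = C1 + cos(y)


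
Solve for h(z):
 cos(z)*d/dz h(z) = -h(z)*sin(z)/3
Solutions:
 h(z) = C1*cos(z)^(1/3)


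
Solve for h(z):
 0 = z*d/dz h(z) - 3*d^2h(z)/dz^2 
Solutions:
 h(z) = C1 + C2*erfi(sqrt(6)*z/6)


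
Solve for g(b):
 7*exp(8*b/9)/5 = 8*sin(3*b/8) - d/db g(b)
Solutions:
 g(b) = C1 - 63*exp(8*b/9)/40 - 64*cos(3*b/8)/3


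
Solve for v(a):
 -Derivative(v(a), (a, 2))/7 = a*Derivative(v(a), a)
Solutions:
 v(a) = C1 + C2*erf(sqrt(14)*a/2)


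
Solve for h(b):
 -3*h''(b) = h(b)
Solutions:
 h(b) = C1*sin(sqrt(3)*b/3) + C2*cos(sqrt(3)*b/3)


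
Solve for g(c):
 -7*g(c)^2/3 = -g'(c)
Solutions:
 g(c) = -3/(C1 + 7*c)


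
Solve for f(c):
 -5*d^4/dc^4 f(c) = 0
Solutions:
 f(c) = C1 + C2*c + C3*c^2 + C4*c^3


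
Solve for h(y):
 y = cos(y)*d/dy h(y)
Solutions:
 h(y) = C1 + Integral(y/cos(y), y)


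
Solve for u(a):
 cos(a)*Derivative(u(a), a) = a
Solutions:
 u(a) = C1 + Integral(a/cos(a), a)


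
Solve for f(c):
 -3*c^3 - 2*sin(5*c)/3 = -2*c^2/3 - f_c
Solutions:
 f(c) = C1 + 3*c^4/4 - 2*c^3/9 - 2*cos(5*c)/15


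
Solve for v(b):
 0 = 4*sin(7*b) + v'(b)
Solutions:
 v(b) = C1 + 4*cos(7*b)/7


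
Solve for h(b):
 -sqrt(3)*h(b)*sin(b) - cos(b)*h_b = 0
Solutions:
 h(b) = C1*cos(b)^(sqrt(3))


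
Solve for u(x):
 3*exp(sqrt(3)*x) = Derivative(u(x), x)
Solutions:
 u(x) = C1 + sqrt(3)*exp(sqrt(3)*x)


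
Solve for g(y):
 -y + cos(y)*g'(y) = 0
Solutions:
 g(y) = C1 + Integral(y/cos(y), y)


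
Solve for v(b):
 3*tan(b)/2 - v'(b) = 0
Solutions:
 v(b) = C1 - 3*log(cos(b))/2


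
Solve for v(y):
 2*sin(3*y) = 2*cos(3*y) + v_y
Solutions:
 v(y) = C1 - 2*sqrt(2)*sin(3*y + pi/4)/3


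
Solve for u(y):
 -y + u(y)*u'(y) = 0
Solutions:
 u(y) = -sqrt(C1 + y^2)
 u(y) = sqrt(C1 + y^2)


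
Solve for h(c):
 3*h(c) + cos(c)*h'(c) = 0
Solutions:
 h(c) = C1*(sin(c) - 1)^(3/2)/(sin(c) + 1)^(3/2)


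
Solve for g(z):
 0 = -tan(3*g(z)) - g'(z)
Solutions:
 g(z) = -asin(C1*exp(-3*z))/3 + pi/3
 g(z) = asin(C1*exp(-3*z))/3


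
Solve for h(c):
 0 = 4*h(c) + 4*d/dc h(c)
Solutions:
 h(c) = C1*exp(-c)


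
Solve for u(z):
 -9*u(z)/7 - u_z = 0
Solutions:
 u(z) = C1*exp(-9*z/7)


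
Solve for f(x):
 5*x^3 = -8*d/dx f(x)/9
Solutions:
 f(x) = C1 - 45*x^4/32


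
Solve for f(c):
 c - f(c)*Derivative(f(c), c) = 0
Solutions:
 f(c) = -sqrt(C1 + c^2)
 f(c) = sqrt(C1 + c^2)


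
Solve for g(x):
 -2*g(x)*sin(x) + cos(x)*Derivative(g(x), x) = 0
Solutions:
 g(x) = C1/cos(x)^2


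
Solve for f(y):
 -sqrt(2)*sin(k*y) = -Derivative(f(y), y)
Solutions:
 f(y) = C1 - sqrt(2)*cos(k*y)/k


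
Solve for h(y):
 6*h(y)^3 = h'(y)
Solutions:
 h(y) = -sqrt(2)*sqrt(-1/(C1 + 6*y))/2
 h(y) = sqrt(2)*sqrt(-1/(C1 + 6*y))/2


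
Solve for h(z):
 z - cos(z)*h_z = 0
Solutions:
 h(z) = C1 + Integral(z/cos(z), z)


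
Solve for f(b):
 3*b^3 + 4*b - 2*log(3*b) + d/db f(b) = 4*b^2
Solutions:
 f(b) = C1 - 3*b^4/4 + 4*b^3/3 - 2*b^2 + 2*b*log(b) - 2*b + 2*b*log(3)


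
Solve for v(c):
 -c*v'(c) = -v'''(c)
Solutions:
 v(c) = C1 + Integral(C2*airyai(c) + C3*airybi(c), c)


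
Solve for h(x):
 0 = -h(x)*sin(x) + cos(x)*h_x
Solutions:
 h(x) = C1/cos(x)


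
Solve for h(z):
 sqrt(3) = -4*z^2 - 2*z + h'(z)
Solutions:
 h(z) = C1 + 4*z^3/3 + z^2 + sqrt(3)*z


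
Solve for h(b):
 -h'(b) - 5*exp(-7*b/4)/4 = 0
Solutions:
 h(b) = C1 + 5*exp(-7*b/4)/7


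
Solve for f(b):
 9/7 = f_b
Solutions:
 f(b) = C1 + 9*b/7


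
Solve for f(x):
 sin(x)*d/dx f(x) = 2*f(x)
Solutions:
 f(x) = C1*(cos(x) - 1)/(cos(x) + 1)


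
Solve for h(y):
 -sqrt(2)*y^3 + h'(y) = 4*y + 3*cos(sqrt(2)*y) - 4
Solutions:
 h(y) = C1 + sqrt(2)*y^4/4 + 2*y^2 - 4*y + 3*sqrt(2)*sin(sqrt(2)*y)/2


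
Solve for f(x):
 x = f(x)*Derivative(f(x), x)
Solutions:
 f(x) = -sqrt(C1 + x^2)
 f(x) = sqrt(C1 + x^2)


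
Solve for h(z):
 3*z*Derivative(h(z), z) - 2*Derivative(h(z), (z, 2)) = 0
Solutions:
 h(z) = C1 + C2*erfi(sqrt(3)*z/2)


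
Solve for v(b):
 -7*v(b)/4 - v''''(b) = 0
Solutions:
 v(b) = (C1*sin(7^(1/4)*b/2) + C2*cos(7^(1/4)*b/2))*exp(-7^(1/4)*b/2) + (C3*sin(7^(1/4)*b/2) + C4*cos(7^(1/4)*b/2))*exp(7^(1/4)*b/2)


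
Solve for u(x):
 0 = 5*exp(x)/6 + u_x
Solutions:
 u(x) = C1 - 5*exp(x)/6


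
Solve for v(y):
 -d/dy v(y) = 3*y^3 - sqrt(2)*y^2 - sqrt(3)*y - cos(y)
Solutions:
 v(y) = C1 - 3*y^4/4 + sqrt(2)*y^3/3 + sqrt(3)*y^2/2 + sin(y)


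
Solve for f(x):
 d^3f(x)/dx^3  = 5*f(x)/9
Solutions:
 f(x) = C3*exp(15^(1/3)*x/3) + (C1*sin(3^(5/6)*5^(1/3)*x/6) + C2*cos(3^(5/6)*5^(1/3)*x/6))*exp(-15^(1/3)*x/6)


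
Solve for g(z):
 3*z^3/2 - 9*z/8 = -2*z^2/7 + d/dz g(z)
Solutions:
 g(z) = C1 + 3*z^4/8 + 2*z^3/21 - 9*z^2/16


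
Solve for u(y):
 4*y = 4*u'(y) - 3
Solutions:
 u(y) = C1 + y^2/2 + 3*y/4


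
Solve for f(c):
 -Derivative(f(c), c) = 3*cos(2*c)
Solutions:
 f(c) = C1 - 3*sin(2*c)/2


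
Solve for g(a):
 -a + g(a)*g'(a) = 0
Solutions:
 g(a) = -sqrt(C1 + a^2)
 g(a) = sqrt(C1 + a^2)


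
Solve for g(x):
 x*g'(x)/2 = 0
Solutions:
 g(x) = C1


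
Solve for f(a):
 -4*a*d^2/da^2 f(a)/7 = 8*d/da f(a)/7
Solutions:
 f(a) = C1 + C2/a


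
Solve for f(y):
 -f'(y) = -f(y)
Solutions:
 f(y) = C1*exp(y)


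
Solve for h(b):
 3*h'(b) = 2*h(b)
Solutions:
 h(b) = C1*exp(2*b/3)


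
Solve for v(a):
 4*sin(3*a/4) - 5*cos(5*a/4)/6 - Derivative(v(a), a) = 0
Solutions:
 v(a) = C1 - 2*sin(5*a/4)/3 - 16*cos(3*a/4)/3


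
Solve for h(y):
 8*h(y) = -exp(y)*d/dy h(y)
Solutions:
 h(y) = C1*exp(8*exp(-y))


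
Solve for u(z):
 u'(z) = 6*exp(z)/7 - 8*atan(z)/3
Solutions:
 u(z) = C1 - 8*z*atan(z)/3 + 6*exp(z)/7 + 4*log(z^2 + 1)/3


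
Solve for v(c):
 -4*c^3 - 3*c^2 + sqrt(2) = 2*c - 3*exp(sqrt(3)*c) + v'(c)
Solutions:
 v(c) = C1 - c^4 - c^3 - c^2 + sqrt(2)*c + sqrt(3)*exp(sqrt(3)*c)


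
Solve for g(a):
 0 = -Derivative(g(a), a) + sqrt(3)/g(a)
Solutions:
 g(a) = -sqrt(C1 + 2*sqrt(3)*a)
 g(a) = sqrt(C1 + 2*sqrt(3)*a)


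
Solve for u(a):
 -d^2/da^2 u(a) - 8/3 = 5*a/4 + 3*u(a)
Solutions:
 u(a) = C1*sin(sqrt(3)*a) + C2*cos(sqrt(3)*a) - 5*a/12 - 8/9


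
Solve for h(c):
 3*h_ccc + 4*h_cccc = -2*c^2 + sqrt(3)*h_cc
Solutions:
 h(c) = C1 + C2*c + C3*exp(c*(-3 + sqrt(9 + 16*sqrt(3)))/8) + C4*exp(-c*(3 + sqrt(9 + 16*sqrt(3)))/8) + sqrt(3)*c^4/18 + 2*c^3/3 + c^2*(8/3 + 2*sqrt(3))


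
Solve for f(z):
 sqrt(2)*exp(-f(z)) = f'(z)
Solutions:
 f(z) = log(C1 + sqrt(2)*z)


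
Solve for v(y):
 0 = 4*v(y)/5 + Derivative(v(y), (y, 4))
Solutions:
 v(y) = (C1*sin(5^(3/4)*y/5) + C2*cos(5^(3/4)*y/5))*exp(-5^(3/4)*y/5) + (C3*sin(5^(3/4)*y/5) + C4*cos(5^(3/4)*y/5))*exp(5^(3/4)*y/5)


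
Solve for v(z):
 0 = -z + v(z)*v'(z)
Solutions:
 v(z) = -sqrt(C1 + z^2)
 v(z) = sqrt(C1 + z^2)


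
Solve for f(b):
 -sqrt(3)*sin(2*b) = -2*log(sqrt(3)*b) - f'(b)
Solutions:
 f(b) = C1 - 2*b*log(b) - b*log(3) + 2*b - sqrt(3)*cos(2*b)/2


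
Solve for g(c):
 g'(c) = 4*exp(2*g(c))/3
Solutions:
 g(c) = log(-1/(C1 + 4*c))/2 - log(2) + log(6)/2
 g(c) = log(-sqrt(-1/(C1 + 4*c))) - log(2) + log(6)/2


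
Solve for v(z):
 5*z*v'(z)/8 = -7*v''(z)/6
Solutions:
 v(z) = C1 + C2*erf(sqrt(210)*z/28)


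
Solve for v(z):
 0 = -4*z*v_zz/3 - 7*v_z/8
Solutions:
 v(z) = C1 + C2*z^(11/32)


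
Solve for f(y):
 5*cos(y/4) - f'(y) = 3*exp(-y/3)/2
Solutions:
 f(y) = C1 + 20*sin(y/4) + 9*exp(-y/3)/2


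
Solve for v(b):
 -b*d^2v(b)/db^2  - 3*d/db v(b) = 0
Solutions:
 v(b) = C1 + C2/b^2


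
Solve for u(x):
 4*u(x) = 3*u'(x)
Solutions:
 u(x) = C1*exp(4*x/3)


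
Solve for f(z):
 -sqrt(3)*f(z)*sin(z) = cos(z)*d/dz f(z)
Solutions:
 f(z) = C1*cos(z)^(sqrt(3))


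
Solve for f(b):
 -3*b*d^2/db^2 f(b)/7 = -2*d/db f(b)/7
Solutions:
 f(b) = C1 + C2*b^(5/3)


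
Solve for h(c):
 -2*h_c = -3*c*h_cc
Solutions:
 h(c) = C1 + C2*c^(5/3)


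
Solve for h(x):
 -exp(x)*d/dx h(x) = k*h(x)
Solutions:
 h(x) = C1*exp(k*exp(-x))


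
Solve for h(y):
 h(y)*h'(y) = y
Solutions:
 h(y) = -sqrt(C1 + y^2)
 h(y) = sqrt(C1 + y^2)


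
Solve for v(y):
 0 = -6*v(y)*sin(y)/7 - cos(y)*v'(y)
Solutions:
 v(y) = C1*cos(y)^(6/7)


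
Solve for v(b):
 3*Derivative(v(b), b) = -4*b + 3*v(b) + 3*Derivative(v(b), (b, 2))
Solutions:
 v(b) = 4*b/3 + (C1*sin(sqrt(3)*b/2) + C2*cos(sqrt(3)*b/2))*exp(b/2) + 4/3


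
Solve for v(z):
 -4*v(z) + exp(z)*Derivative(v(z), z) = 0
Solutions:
 v(z) = C1*exp(-4*exp(-z))


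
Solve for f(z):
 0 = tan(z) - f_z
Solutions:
 f(z) = C1 - log(cos(z))


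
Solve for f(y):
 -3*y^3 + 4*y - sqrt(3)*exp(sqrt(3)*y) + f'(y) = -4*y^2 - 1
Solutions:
 f(y) = C1 + 3*y^4/4 - 4*y^3/3 - 2*y^2 - y + exp(sqrt(3)*y)


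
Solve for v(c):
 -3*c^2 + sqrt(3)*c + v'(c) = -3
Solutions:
 v(c) = C1 + c^3 - sqrt(3)*c^2/2 - 3*c


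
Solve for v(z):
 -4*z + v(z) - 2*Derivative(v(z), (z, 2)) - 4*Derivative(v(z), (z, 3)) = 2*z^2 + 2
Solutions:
 v(z) = C3*exp(z/2) + 2*z^2 + 4*z + (C1*sin(z/2) + C2*cos(z/2))*exp(-z/2) + 10


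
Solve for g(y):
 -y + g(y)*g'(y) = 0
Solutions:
 g(y) = -sqrt(C1 + y^2)
 g(y) = sqrt(C1 + y^2)


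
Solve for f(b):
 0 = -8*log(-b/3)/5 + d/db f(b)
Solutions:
 f(b) = C1 + 8*b*log(-b)/5 + 8*b*(-log(3) - 1)/5


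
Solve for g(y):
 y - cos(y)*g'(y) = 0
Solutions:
 g(y) = C1 + Integral(y/cos(y), y)


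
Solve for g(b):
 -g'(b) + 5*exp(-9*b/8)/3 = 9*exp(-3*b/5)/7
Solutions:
 g(b) = C1 + 15*exp(-3*b/5)/7 - 40*exp(-9*b/8)/27


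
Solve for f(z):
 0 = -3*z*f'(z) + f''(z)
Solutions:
 f(z) = C1 + C2*erfi(sqrt(6)*z/2)


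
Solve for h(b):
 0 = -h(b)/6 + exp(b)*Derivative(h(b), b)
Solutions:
 h(b) = C1*exp(-exp(-b)/6)


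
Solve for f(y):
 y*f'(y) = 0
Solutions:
 f(y) = C1


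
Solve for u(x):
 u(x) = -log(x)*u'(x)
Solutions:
 u(x) = C1*exp(-li(x))


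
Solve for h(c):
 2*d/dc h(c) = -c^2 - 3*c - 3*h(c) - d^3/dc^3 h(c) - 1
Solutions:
 h(c) = C3*exp(-c) - c^2/3 - 5*c/9 + (C1*sin(sqrt(11)*c/2) + C2*cos(sqrt(11)*c/2))*exp(c/2) + 1/27


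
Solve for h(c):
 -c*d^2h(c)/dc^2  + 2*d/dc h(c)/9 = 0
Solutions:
 h(c) = C1 + C2*c^(11/9)


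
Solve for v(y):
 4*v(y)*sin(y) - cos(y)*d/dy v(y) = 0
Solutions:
 v(y) = C1/cos(y)^4


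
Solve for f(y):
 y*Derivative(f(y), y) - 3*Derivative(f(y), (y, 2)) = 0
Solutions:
 f(y) = C1 + C2*erfi(sqrt(6)*y/6)


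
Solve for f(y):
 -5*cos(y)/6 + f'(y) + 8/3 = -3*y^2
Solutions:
 f(y) = C1 - y^3 - 8*y/3 + 5*sin(y)/6


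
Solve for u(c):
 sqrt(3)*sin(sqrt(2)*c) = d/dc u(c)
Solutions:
 u(c) = C1 - sqrt(6)*cos(sqrt(2)*c)/2


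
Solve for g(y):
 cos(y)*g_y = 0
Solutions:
 g(y) = C1


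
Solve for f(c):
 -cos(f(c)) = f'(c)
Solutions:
 f(c) = pi - asin((C1 + exp(2*c))/(C1 - exp(2*c)))
 f(c) = asin((C1 + exp(2*c))/(C1 - exp(2*c)))


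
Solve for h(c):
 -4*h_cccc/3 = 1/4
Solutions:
 h(c) = C1 + C2*c + C3*c^2 + C4*c^3 - c^4/128


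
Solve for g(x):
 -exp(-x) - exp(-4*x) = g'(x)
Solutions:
 g(x) = C1 + exp(-x) + exp(-4*x)/4


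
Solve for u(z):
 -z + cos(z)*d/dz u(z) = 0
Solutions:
 u(z) = C1 + Integral(z/cos(z), z)


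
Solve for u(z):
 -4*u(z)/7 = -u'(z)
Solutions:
 u(z) = C1*exp(4*z/7)


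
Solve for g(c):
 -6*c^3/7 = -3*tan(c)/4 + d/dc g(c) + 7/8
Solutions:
 g(c) = C1 - 3*c^4/14 - 7*c/8 - 3*log(cos(c))/4


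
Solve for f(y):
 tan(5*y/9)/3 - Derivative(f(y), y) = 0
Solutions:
 f(y) = C1 - 3*log(cos(5*y/9))/5


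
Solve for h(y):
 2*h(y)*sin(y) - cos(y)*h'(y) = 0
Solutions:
 h(y) = C1/cos(y)^2


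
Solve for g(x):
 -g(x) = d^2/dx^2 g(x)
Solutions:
 g(x) = C1*sin(x) + C2*cos(x)


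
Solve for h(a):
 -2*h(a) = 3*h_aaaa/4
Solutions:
 h(a) = (C1*sin(2^(1/4)*3^(3/4)*a/3) + C2*cos(2^(1/4)*3^(3/4)*a/3))*exp(-2^(1/4)*3^(3/4)*a/3) + (C3*sin(2^(1/4)*3^(3/4)*a/3) + C4*cos(2^(1/4)*3^(3/4)*a/3))*exp(2^(1/4)*3^(3/4)*a/3)


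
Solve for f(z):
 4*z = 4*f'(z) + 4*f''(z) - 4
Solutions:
 f(z) = C1 + C2*exp(-z) + z^2/2


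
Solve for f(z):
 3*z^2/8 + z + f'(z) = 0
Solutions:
 f(z) = C1 - z^3/8 - z^2/2


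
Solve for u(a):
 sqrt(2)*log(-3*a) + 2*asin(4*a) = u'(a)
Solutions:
 u(a) = C1 + sqrt(2)*a*(log(-a) - 1) + 2*a*asin(4*a) + sqrt(2)*a*log(3) + sqrt(1 - 16*a^2)/2


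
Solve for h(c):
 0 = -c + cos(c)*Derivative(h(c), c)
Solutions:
 h(c) = C1 + Integral(c/cos(c), c)


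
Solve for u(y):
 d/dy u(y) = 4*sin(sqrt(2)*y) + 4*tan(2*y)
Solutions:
 u(y) = C1 - 2*log(cos(2*y)) - 2*sqrt(2)*cos(sqrt(2)*y)


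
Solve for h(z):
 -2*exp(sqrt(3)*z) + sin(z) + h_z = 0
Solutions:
 h(z) = C1 + 2*sqrt(3)*exp(sqrt(3)*z)/3 + cos(z)


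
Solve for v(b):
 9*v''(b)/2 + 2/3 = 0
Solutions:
 v(b) = C1 + C2*b - 2*b^2/27


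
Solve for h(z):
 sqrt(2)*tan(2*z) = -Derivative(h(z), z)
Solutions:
 h(z) = C1 + sqrt(2)*log(cos(2*z))/2


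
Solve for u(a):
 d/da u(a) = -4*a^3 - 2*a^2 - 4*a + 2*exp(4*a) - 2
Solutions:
 u(a) = C1 - a^4 - 2*a^3/3 - 2*a^2 - 2*a + exp(4*a)/2


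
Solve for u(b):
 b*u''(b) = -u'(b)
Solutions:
 u(b) = C1 + C2*log(b)


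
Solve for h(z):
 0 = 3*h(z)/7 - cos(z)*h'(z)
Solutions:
 h(z) = C1*(sin(z) + 1)^(3/14)/(sin(z) - 1)^(3/14)


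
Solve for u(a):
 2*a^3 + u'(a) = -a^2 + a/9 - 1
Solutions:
 u(a) = C1 - a^4/2 - a^3/3 + a^2/18 - a


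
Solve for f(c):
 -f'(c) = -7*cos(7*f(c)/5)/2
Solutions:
 -7*c/2 - 5*log(sin(7*f(c)/5) - 1)/14 + 5*log(sin(7*f(c)/5) + 1)/14 = C1


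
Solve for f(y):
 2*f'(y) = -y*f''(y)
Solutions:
 f(y) = C1 + C2/y


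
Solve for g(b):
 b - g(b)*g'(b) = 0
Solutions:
 g(b) = -sqrt(C1 + b^2)
 g(b) = sqrt(C1 + b^2)


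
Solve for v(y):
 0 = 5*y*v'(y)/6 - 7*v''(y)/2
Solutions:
 v(y) = C1 + C2*erfi(sqrt(210)*y/42)


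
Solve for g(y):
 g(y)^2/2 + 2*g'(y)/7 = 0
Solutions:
 g(y) = 4/(C1 + 7*y)


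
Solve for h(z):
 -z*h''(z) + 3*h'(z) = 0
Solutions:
 h(z) = C1 + C2*z^4


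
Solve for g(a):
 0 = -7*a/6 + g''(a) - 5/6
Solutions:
 g(a) = C1 + C2*a + 7*a^3/36 + 5*a^2/12


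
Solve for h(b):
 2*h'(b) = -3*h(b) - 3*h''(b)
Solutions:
 h(b) = (C1*sin(2*sqrt(2)*b/3) + C2*cos(2*sqrt(2)*b/3))*exp(-b/3)


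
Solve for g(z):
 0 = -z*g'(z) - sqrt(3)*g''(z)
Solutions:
 g(z) = C1 + C2*erf(sqrt(2)*3^(3/4)*z/6)


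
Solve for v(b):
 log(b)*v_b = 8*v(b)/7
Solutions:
 v(b) = C1*exp(8*li(b)/7)


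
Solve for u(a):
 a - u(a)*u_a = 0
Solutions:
 u(a) = -sqrt(C1 + a^2)
 u(a) = sqrt(C1 + a^2)


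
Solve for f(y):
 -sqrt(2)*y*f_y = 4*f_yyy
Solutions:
 f(y) = C1 + Integral(C2*airyai(-sqrt(2)*y/2) + C3*airybi(-sqrt(2)*y/2), y)


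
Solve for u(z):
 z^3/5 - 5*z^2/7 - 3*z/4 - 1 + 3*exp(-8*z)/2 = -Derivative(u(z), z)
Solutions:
 u(z) = C1 - z^4/20 + 5*z^3/21 + 3*z^2/8 + z + 3*exp(-8*z)/16


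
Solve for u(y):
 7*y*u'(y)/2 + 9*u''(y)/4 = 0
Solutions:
 u(y) = C1 + C2*erf(sqrt(7)*y/3)


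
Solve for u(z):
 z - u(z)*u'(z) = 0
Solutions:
 u(z) = -sqrt(C1 + z^2)
 u(z) = sqrt(C1 + z^2)


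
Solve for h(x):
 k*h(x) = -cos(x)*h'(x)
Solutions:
 h(x) = C1*exp(k*(log(sin(x) - 1) - log(sin(x) + 1))/2)


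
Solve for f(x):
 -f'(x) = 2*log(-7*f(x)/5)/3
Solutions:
 3*Integral(1/(log(-_y) - log(5) + log(7)), (_y, f(x)))/2 = C1 - x


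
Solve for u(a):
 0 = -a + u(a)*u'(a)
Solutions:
 u(a) = -sqrt(C1 + a^2)
 u(a) = sqrt(C1 + a^2)


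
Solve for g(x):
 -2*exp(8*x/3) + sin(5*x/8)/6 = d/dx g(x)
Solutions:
 g(x) = C1 - 3*exp(8*x/3)/4 - 4*cos(5*x/8)/15


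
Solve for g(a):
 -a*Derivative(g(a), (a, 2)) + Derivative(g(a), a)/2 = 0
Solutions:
 g(a) = C1 + C2*a^(3/2)
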